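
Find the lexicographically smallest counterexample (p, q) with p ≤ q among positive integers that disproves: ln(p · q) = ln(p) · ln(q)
Substituting (1, 2) into the claim:
LHS = ln(1 · 2) = ln(2) ≈ 0.6931
RHS = ln(1) · ln(2) = 0

Since LHS ≠ RHS, this pair disproves the claim, and no lexicographically smaller pair (p ≤ q, positive integers) does.

For instance (1, 3) is also a counterexample (LHS = ln(3) ≈ 1.099, RHS = 0), but it's lexicographically larger.

Answer: (p, q) = (1, 2)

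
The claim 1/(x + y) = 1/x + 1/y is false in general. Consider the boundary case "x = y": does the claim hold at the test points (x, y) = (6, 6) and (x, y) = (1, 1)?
At (6, 6): LHS = 1/12 ≠ RHS = 1/3
At (1, 1): LHS = 1/2 ≠ RHS = 2

Answer: No, fails at both test points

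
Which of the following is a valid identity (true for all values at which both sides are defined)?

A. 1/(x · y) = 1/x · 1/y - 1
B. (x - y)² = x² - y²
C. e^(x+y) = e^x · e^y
C

A: fails at (1, 1) — LHS = 1, RHS = 0.
B: fails at (1, 3) — LHS = 4, RHS = -8.
C: holds — e.g. at (1, 4), both sides equal e^5 ≈ 148.4.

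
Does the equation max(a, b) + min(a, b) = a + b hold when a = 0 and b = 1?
Substituting a = 0, b = 1:

LHS = max(0, 1) + min(0, 1) = 1
RHS = 0 + 1 = 1

LHS = RHS, so the equation holds at this point.

Answer: Holds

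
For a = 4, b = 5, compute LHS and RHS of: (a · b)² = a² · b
LHS = (4 · 5)² = 400
RHS = 4² · 5 = 80

LHS ≠ RHS, so the equation does not hold here.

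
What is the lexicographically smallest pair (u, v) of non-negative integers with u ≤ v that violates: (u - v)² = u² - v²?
At (0, 0): both sides equal 0, so it holds there.

Substituting (0, 1) into the claim:
LHS = (0 - 1)² = 1
RHS = 0² - 1² = -1

Since LHS ≠ RHS, this pair disproves the claim, and no lexicographically smaller pair (u ≤ v, non-negative integers) does.

For instance (4, 7) is also a counterexample (LHS = 9, RHS = -33), but it's lexicographically larger.

Answer: (u, v) = (0, 1)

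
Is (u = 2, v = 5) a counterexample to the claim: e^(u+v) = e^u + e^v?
Yes

Substituting u = 2, v = 5:
LHS = e^(2+5) = e^7 ≈ 1097
RHS = e^2 + e^5 ≈ 155.8

Since LHS ≠ RHS, this pair disproves the claim.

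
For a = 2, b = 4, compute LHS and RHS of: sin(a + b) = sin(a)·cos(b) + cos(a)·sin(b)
LHS = sin(2 + 4) = sin(6) ≈ -0.2794
RHS = sin(2)·cos(4) + cos(2)·sin(4) = sin(2)·cos(4) + sin(4)·cos(2) ≈ -0.2794

LHS = RHS: the two sides agree.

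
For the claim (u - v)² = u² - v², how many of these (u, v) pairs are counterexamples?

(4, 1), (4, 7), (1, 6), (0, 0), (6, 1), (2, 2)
Testing each pair:
(4, 1): LHS = 9, RHS = 15 → counterexample
(4, 7): LHS = 9, RHS = -33 → counterexample
(1, 6): LHS = 25, RHS = -35 → counterexample
(0, 0): LHS = 0, RHS = 0 → satisfies claim
(6, 1): LHS = 25, RHS = 35 → counterexample
(2, 2): LHS = 0, RHS = 0 → satisfies claim

That makes 4 counterexamples.

Answer: 4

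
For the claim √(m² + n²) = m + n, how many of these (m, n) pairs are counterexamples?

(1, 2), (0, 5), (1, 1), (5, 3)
3

Testing each pair:
(1, 2): LHS = √(5) ≈ 2.236, RHS = 3 → counterexample
(0, 5): LHS = 5, RHS = 5 → satisfies claim
(1, 1): LHS = √(2) ≈ 1.414, RHS = 2 → counterexample
(5, 3): LHS = √(34) ≈ 5.831, RHS = 8 → counterexample

That makes 3 counterexamples.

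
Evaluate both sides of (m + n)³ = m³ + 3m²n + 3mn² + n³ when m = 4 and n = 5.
LHS = (4 + 5)³ = 729
RHS = 4³ + 3·4²·5 + 3·4·5² + 5³ = 729

LHS = RHS: the two sides agree.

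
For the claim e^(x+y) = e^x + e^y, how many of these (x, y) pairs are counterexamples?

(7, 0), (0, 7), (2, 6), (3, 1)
4

Testing each pair:
(7, 0): LHS = e^7 ≈ 1097, RHS = 1 + e^7 ≈ 1098 → counterexample
(0, 7): LHS = e^7 ≈ 1097, RHS = 1 + e^7 ≈ 1098 → counterexample
(2, 6): LHS = e^8 ≈ 2981, RHS = e^2 + e^6 ≈ 410.8 → counterexample
(3, 1): LHS = e^4 ≈ 54.6, RHS = e + e^3 ≈ 22.8 → counterexample

That makes 4 counterexamples.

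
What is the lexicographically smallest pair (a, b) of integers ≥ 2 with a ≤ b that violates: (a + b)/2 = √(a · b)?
(a, b) = (2, 3)

Substituting (2, 3) into the claim:
LHS = (2 + 3)/2 = 5/2
RHS = √(2 · 3) = √(6) ≈ 2.449

Since LHS ≠ RHS, this pair disproves the claim, and no lexicographically smaller pair (a ≤ b, integers ≥ 2) does.

For instance (2, 6) is also a counterexample (LHS = 4, RHS = 2·√(3) ≈ 3.464), but it's lexicographically larger.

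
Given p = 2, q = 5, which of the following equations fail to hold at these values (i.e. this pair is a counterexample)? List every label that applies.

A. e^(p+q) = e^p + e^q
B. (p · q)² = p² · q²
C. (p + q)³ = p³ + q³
Evaluating each claim at the given values:
A. LHS = e^7 ≈ 1097, RHS = e^2 + e^5 ≈ 155.8 → fails here (LHS ≠ RHS)
B. LHS = 100, RHS = 100 → holds here (LHS = RHS)
C. LHS = 343, RHS = 133 → fails here (LHS ≠ RHS)

Answer: A, C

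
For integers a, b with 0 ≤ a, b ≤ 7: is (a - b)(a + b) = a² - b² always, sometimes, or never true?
The identity holds for every pair in the range. For instance at (a, b) = (6, 5): both sides equal 11.

Answer: Always true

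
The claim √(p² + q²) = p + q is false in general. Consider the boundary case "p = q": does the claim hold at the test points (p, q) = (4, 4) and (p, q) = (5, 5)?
At (4, 4): LHS = 4·√(2) ≈ 5.657 ≠ RHS = 8
At (5, 5): LHS = 5·√(2) ≈ 7.071 ≠ RHS = 10

Answer: No, fails at both test points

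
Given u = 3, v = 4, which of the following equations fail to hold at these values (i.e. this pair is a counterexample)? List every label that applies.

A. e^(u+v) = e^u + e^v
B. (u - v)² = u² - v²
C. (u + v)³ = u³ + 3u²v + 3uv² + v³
Evaluating each claim at the given values:
A. LHS = e^7 ≈ 1097, RHS = e^3 + e^4 ≈ 74.68 → fails here (LHS ≠ RHS)
B. LHS = 1, RHS = -7 → fails here (LHS ≠ RHS)
C. LHS = 343, RHS = 343 → holds here (LHS = RHS)

Answer: A, B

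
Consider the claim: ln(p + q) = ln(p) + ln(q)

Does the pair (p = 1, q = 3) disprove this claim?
Substituting p = 1, q = 3:
LHS = ln(1 + 3) = ln(4) ≈ 1.386
RHS = ln(1) + ln(3) = ln(3) ≈ 1.099

Since LHS ≠ RHS, this pair disproves the claim.

Answer: Yes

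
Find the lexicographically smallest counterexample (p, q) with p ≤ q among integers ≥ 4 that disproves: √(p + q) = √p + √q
Substituting (4, 4) into the claim:
LHS = √(4 + 4) = 2·√(2) ≈ 2.828
RHS = √4 + √4 = 4

Since LHS ≠ RHS, this pair disproves the claim, and no lexicographically smaller pair (p ≤ q, integers ≥ 4) does.

For instance (4, 8) is also a counterexample (LHS = 2·√(3) ≈ 3.464, RHS = 2 + 2·√(2) ≈ 4.828), but it's lexicographically larger.

Answer: (p, q) = (4, 4)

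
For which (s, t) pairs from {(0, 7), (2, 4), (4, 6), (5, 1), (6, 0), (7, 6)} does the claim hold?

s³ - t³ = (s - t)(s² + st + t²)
Testing each pair:
(0, 7): LHS = -343, RHS = -343 → holds
(2, 4): LHS = -56, RHS = -56 → holds
(4, 6): LHS = -152, RHS = -152 → holds
(5, 1): LHS = 124, RHS = 124 → holds
(6, 0): LHS = 216, RHS = 216 → holds
(7, 6): LHS = 127, RHS = 127 → holds

Every pair satisfies the claim.

Answer: All pairs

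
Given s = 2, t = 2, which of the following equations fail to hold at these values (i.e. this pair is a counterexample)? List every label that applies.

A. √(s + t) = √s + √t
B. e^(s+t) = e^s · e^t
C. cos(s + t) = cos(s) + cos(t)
A, C

Evaluating each claim at the given values:
A. LHS = 2, RHS = 2·√(2) ≈ 2.828 → fails here (LHS ≠ RHS)
B. LHS = e^4 ≈ 54.6, RHS = e^4 ≈ 54.6 → holds here (LHS = RHS)
C. LHS = cos(4) ≈ -0.6536, RHS = 2·cos(2) ≈ -0.8323 → fails here (LHS ≠ RHS)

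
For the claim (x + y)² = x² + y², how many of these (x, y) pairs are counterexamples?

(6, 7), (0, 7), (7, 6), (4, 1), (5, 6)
4

Testing each pair:
(6, 7): LHS = 169, RHS = 85 → counterexample
(0, 7): LHS = 49, RHS = 49 → satisfies claim
(7, 6): LHS = 169, RHS = 85 → counterexample
(4, 1): LHS = 25, RHS = 17 → counterexample
(5, 6): LHS = 121, RHS = 61 → counterexample

That makes 4 counterexamples.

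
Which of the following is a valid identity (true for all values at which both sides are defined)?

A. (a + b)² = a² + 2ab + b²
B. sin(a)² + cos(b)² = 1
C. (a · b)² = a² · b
A: holds — e.g. at (0, 1), both sides equal 1.
B: fails at (0, 1) — LHS = cos(1)² ≈ 0.2919, RHS = 1.
C: fails at (3, 3) — LHS = 81, RHS = 27.

Answer: A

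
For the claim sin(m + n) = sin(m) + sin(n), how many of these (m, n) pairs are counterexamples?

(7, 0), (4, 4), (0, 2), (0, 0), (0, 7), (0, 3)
Testing each pair:
(7, 0): LHS = sin(7) ≈ 0.657, RHS = sin(7) ≈ 0.657 → satisfies claim
(4, 4): LHS = sin(8) ≈ 0.9894, RHS = 2·sin(4) ≈ -1.514 → counterexample
(0, 2): LHS = sin(2) ≈ 0.9093, RHS = sin(2) ≈ 0.9093 → satisfies claim
(0, 0): LHS = 0, RHS = 0 → satisfies claim
(0, 7): LHS = sin(7) ≈ 0.657, RHS = sin(7) ≈ 0.657 → satisfies claim
(0, 3): LHS = sin(3) ≈ 0.1411, RHS = sin(3) ≈ 0.1411 → satisfies claim

That makes 1 counterexample.

Answer: 1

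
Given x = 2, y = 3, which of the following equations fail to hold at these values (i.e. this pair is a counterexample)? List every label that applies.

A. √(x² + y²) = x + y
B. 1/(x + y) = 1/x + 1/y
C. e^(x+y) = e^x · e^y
Evaluating each claim at the given values:
A. LHS = √(13) ≈ 3.606, RHS = 5 → fails here (LHS ≠ RHS)
B. LHS = 1/5, RHS = 5/6 → fails here (LHS ≠ RHS)
C. LHS = e^5 ≈ 148.4, RHS = e^5 ≈ 148.4 → holds here (LHS = RHS)

Answer: A, B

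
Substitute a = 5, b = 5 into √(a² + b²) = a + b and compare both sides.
LHS = √(5² + 5²) = 5·√(2) ≈ 7.071
RHS = 5 + 5 = 10

LHS ≠ RHS (they differ by about 2.929), so the equation does not hold here.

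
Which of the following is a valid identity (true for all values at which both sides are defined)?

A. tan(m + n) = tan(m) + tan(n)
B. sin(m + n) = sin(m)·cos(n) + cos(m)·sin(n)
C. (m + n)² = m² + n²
A: fails at (1, 4) — LHS = tan(5) ≈ -3.381, RHS = tan(4) + tan(1) ≈ 2.715.
B: holds — e.g. at (2, 5), both sides equal sin(7) ≈ 0.657.
C: fails at (3, 4) — LHS = 49, RHS = 25.

Answer: B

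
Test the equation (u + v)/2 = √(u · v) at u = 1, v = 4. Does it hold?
Substituting u = 1, v = 4:

LHS = (1 + 4)/2 = 5/2
RHS = √(1 · 4) = 2

LHS ≠ RHS, so the equation does not hold at this point.

Answer: Fails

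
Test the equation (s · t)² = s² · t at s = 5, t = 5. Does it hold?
Substituting s = 5, t = 5:

LHS = (5 · 5)² = 625
RHS = 5² · 5 = 125

LHS ≠ RHS, so the equation does not hold at this point.

Answer: Fails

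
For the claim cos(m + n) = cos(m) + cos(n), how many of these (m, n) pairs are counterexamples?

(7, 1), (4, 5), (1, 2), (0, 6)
Testing each pair:
(7, 1): LHS = cos(8) ≈ -0.1455, RHS = cos(1) + cos(7) ≈ 1.294 → counterexample
(4, 5): LHS = cos(9) ≈ -0.9111, RHS = cos(4) + cos(5) ≈ -0.37 → counterexample
(1, 2): LHS = cos(3) ≈ -0.99, RHS = cos(2) + cos(1) ≈ 0.1242 → counterexample
(0, 6): LHS = cos(6) ≈ 0.9602, RHS = cos(6) + 1 ≈ 1.96 → counterexample

That makes 4 counterexamples.

Answer: 4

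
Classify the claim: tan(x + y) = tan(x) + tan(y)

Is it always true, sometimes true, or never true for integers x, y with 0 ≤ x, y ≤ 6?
Sometimes true

It holds at (x, y) = (2, 0) (both sides equal tan(2) ≈ -2.185), but fails at (x, y) = (6, 6) (LHS = tan(12) ≈ -0.6359, RHS = 2·tan(6) ≈ -0.582).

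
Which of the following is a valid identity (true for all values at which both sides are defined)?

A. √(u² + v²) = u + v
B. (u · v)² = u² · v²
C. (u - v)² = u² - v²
B

A: fails at (5, 5) — LHS = 5·√(2) ≈ 7.071, RHS = 10.
B: holds — e.g. at (1, 2), both sides equal 4.
C: fails at (3, 5) — LHS = 4, RHS = -16.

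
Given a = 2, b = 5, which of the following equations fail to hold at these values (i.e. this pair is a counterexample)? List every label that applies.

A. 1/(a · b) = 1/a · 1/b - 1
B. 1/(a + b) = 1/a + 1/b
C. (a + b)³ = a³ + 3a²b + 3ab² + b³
A, B

Evaluating each claim at the given values:
A. LHS = 1/10, RHS = -9/10 → fails here (LHS ≠ RHS)
B. LHS = 1/7, RHS = 7/10 → fails here (LHS ≠ RHS)
C. LHS = 343, RHS = 343 → holds here (LHS = RHS)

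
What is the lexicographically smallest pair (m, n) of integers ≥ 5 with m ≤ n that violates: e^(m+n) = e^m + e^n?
(m, n) = (5, 5)

Substituting (5, 5) into the claim:
LHS = e^(5+5) = e^10 ≈ 22026.5
RHS = e^5 + e^5 = 2·e^5 ≈ 296.8

Since LHS ≠ RHS, this pair disproves the claim, and no lexicographically smaller pair (m ≤ n, integers ≥ 5) does.

For instance (9, 10) is also a counterexample (LHS = e^19 ≈ 178482301.0, RHS = e^9 + e^10 ≈ 30129.5), but it's lexicographically larger.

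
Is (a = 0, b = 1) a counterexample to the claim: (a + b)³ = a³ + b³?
Substituting a = 0, b = 1:
LHS = (0 + 1)³ = 1
RHS = 0³ + 1³ = 1

The sides agree, so this pair does not disprove the claim.

Answer: No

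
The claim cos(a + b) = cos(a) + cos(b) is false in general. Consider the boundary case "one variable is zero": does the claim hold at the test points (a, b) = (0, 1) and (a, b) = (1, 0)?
At (0, 1): LHS = cos(1) ≈ 0.5403 ≠ RHS = cos(1) + 1 ≈ 1.54
At (1, 0): LHS = cos(1) ≈ 0.5403 ≠ RHS = cos(1) + 1 ≈ 1.54

Answer: No, fails at both test points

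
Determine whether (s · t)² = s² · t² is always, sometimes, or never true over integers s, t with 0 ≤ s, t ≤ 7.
Always true

The identity holds for every pair in the range. For instance at (s, t) = (0, 1): both sides equal 0.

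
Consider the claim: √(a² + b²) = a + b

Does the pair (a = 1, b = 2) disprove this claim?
Yes

Substituting a = 1, b = 2:
LHS = √(1² + 2²) = √(5) ≈ 2.236
RHS = 1 + 2 = 3

Since LHS ≠ RHS, this pair disproves the claim.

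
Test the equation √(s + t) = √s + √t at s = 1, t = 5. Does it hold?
Fails

Substituting s = 1, t = 5:

LHS = √(1 + 5) = √(6) ≈ 2.449
RHS = √1 + √5 = 1 + √(5) ≈ 3.236

LHS ≠ RHS, so the equation does not hold at this point.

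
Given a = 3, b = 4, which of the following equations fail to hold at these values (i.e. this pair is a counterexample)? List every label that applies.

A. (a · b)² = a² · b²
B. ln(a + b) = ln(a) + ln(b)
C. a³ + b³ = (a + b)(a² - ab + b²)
Evaluating each claim at the given values:
A. LHS = 144, RHS = 144 → holds here (LHS = RHS)
B. LHS = ln(7) ≈ 1.946, RHS = ln(3) + ln(4) ≈ 2.485 → fails here (LHS ≠ RHS)
C. LHS = 91, RHS = 91 → holds here (LHS = RHS)

Answer: B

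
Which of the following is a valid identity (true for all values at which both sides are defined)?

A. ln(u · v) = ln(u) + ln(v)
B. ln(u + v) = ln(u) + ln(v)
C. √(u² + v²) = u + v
A: holds — e.g. at (4, 5), both sides equal ln(20) ≈ 2.996.
B: fails at (2, 7) — LHS = ln(9) ≈ 2.197, RHS = ln(2) + ln(7) ≈ 2.639.
C: fails at (3, 5) — LHS = √(34) ≈ 5.831, RHS = 8.

Answer: A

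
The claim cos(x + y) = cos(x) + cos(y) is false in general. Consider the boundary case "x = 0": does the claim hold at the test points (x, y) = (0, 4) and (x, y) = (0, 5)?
No, fails at both test points

At (0, 4): LHS = cos(4) ≈ -0.6536 ≠ RHS = cos(4) + 1 ≈ 0.3464
At (0, 5): LHS = cos(5) ≈ 0.2837 ≠ RHS = cos(5) + 1 ≈ 1.284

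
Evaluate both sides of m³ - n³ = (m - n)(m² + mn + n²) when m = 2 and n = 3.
LHS = 2³ - 3³ = -19
RHS = (2 - 3)(2² + 2·3 + 3²) = -19

LHS = RHS: the two sides agree.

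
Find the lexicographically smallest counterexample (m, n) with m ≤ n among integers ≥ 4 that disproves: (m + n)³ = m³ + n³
Substituting (4, 4) into the claim:
LHS = (4 + 4)³ = 512
RHS = 4³ + 4³ = 128

Since LHS ≠ RHS, this pair disproves the claim, and no lexicographically smaller pair (m ≤ n, integers ≥ 4) does.

For instance (6, 11) is also a counterexample (LHS = 4913, RHS = 1547), but it's lexicographically larger.

Answer: (m, n) = (4, 4)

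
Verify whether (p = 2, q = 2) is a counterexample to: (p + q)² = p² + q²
Substituting p = 2, q = 2:
LHS = (2 + 2)² = 16
RHS = 2² + 2² = 8

Since LHS ≠ RHS, this pair disproves the claim.

Answer: Yes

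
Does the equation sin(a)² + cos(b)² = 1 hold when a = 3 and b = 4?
Fails

Substituting a = 3, b = 4:

LHS = sin(3)² + cos(4)² ≈ 0.4472
RHS = 1

LHS ≠ RHS, so the equation does not hold at this point.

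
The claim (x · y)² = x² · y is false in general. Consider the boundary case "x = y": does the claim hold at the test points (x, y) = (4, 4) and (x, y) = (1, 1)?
Only at (1, 1)

At (4, 4): LHS = 256 ≠ RHS = 64
At (1, 1): LHS = 1, RHS = 1 → equal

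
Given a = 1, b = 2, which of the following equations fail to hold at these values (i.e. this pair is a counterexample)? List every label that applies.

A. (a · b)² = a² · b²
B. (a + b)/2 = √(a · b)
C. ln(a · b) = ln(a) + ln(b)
Evaluating each claim at the given values:
A. LHS = 4, RHS = 4 → holds here (LHS = RHS)
B. LHS = 3/2, RHS = √(2) ≈ 1.414 → fails here (LHS ≠ RHS)
C. LHS = ln(2) ≈ 0.6931, RHS = ln(2) ≈ 0.6931 → holds here (LHS = RHS)

Answer: B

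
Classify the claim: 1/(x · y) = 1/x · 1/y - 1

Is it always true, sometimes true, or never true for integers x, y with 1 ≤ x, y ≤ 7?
Never true

The claim fails for every pair in the range. For instance at (x, y) = (6, 6): LHS = 1/36, RHS = -35/36.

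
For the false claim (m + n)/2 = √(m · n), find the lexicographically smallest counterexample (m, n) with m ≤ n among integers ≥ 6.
Substituting (6, 7) into the claim:
LHS = (6 + 7)/2 = 13/2
RHS = √(6 · 7) = √(42) ≈ 6.481

Since LHS ≠ RHS, this pair disproves the claim, and no lexicographically smaller pair (m ≤ n, integers ≥ 6) does.

For instance (8, 10) is also a counterexample (LHS = 9, RHS = 4·√(5) ≈ 8.944), but it's lexicographically larger.

Answer: (m, n) = (6, 7)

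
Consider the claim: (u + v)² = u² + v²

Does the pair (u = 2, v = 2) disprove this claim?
Substituting u = 2, v = 2:
LHS = (2 + 2)² = 16
RHS = 2² + 2² = 8

Since LHS ≠ RHS, this pair disproves the claim.

Answer: Yes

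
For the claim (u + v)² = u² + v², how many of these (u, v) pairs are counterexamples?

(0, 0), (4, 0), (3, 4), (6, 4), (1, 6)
Testing each pair:
(0, 0): LHS = 0, RHS = 0 → satisfies claim
(4, 0): LHS = 16, RHS = 16 → satisfies claim
(3, 4): LHS = 49, RHS = 25 → counterexample
(6, 4): LHS = 100, RHS = 52 → counterexample
(1, 6): LHS = 49, RHS = 37 → counterexample

That makes 3 counterexamples.

Answer: 3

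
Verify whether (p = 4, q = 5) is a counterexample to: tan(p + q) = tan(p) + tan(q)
Substituting p = 4, q = 5:
LHS = tan(4 + 5) = tan(9) ≈ -0.4523
RHS = tan(4) + tan(5) ≈ -2.223

Since LHS ≠ RHS, this pair disproves the claim.

Answer: Yes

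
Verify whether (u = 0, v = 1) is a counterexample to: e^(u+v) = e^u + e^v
Substituting u = 0, v = 1:
LHS = e^(0+1) = e ≈ 2.718
RHS = e^0 + e^1 = 1 + e ≈ 3.718

Since LHS ≠ RHS, this pair disproves the claim.

Answer: Yes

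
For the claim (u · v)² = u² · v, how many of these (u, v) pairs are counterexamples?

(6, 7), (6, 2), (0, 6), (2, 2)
3

Testing each pair:
(6, 7): LHS = 1764, RHS = 252 → counterexample
(6, 2): LHS = 144, RHS = 72 → counterexample
(0, 6): LHS = 0, RHS = 0 → satisfies claim
(2, 2): LHS = 16, RHS = 8 → counterexample

That makes 3 counterexamples.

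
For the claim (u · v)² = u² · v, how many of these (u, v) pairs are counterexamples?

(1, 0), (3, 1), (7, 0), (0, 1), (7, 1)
0

Testing each pair:
(1, 0): LHS = 0, RHS = 0 → satisfies claim
(3, 1): LHS = 9, RHS = 9 → satisfies claim
(7, 0): LHS = 0, RHS = 0 → satisfies claim
(0, 1): LHS = 0, RHS = 0 → satisfies claim
(7, 1): LHS = 49, RHS = 49 → satisfies claim

That makes 0 counterexamples.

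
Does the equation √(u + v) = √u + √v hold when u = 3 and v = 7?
Substituting u = 3, v = 7:

LHS = √(3 + 7) = √(10) ≈ 3.162
RHS = √3 + √7 = √(3) + √(7) ≈ 4.378

LHS ≠ RHS, so the equation does not hold at this point.

Answer: Fails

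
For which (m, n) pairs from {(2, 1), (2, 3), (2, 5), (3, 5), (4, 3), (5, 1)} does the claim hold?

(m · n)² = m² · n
Testing each pair:
(2, 1): LHS = 4, RHS = 4 → holds
(2, 3): LHS = 36, RHS = 12 → fails
(2, 5): LHS = 100, RHS = 20 → fails
(3, 5): LHS = 225, RHS = 45 → fails
(4, 3): LHS = 144, RHS = 48 → fails
(5, 1): LHS = 25, RHS = 25 → holds

2 of 6 pairs satisfy the claim.

Answer: (2, 1), (5, 1)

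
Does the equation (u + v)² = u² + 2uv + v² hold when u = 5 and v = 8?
Holds

Substituting u = 5, v = 8:

LHS = (5 + 8)² = 169
RHS = 5² + 2·5·8 + 8² = 169

LHS = RHS, so the equation holds at this point.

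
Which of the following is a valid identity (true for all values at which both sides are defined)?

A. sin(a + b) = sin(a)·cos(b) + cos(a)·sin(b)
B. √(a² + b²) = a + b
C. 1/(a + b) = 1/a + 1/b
A: holds — e.g. at (2, 2), both sides equal sin(4) ≈ -0.7568.
B: fails at (3, 4) — LHS = 5, RHS = 7.
C: fails at (2, 4) — LHS = 1/6, RHS = 3/4.

Answer: A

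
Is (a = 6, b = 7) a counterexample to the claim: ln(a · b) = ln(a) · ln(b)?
Yes

Substituting a = 6, b = 7:
LHS = ln(6 · 7) = ln(42) ≈ 3.738
RHS = ln(6) · ln(7) ≈ 3.487

Since LHS ≠ RHS, this pair disproves the claim.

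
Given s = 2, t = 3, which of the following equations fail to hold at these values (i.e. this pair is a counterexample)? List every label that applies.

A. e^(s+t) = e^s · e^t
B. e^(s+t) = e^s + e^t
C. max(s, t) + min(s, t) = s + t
B

Evaluating each claim at the given values:
A. LHS = e^5 ≈ 148.4, RHS = e^5 ≈ 148.4 → holds here (LHS = RHS)
B. LHS = e^5 ≈ 148.4, RHS = e^2 + e^3 ≈ 27.47 → fails here (LHS ≠ RHS)
C. LHS = 5, RHS = 5 → holds here (LHS = RHS)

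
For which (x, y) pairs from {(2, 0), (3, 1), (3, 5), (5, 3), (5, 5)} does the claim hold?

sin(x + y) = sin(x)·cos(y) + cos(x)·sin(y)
All pairs

Testing each pair:
(2, 0): LHS = sin(2) ≈ 0.9093, RHS = sin(2) ≈ 0.9093 → holds
(3, 1): LHS = sin(4) ≈ -0.7568, RHS = sin(1)·cos(3) + sin(3)·cos(1) ≈ -0.7568 → holds
(3, 5): LHS = sin(8) ≈ 0.9894, RHS = sin(3)·cos(5) + sin(5)·cos(3) ≈ 0.9894 → holds
(5, 3): LHS = sin(8) ≈ 0.9894, RHS = sin(3)·cos(5) + sin(5)·cos(3) ≈ 0.9894 → holds
(5, 5): LHS = sin(10) ≈ -0.544, RHS = 2·sin(5)·cos(5) ≈ -0.544 → holds

Every pair satisfies the claim.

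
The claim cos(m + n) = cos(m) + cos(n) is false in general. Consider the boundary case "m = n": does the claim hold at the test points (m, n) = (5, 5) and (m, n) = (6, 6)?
No, fails at both test points

At (5, 5): LHS = cos(10) ≈ -0.8391 ≠ RHS = 2·cos(5) ≈ 0.5673
At (6, 6): LHS = cos(12) ≈ 0.8439 ≠ RHS = 2·cos(6) ≈ 1.92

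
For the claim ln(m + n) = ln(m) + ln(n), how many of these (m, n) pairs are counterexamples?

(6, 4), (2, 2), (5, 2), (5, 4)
3

Testing each pair:
(6, 4): LHS = ln(10) ≈ 2.303, RHS = ln(4) + ln(6) ≈ 3.178 → counterexample
(2, 2): LHS = ln(4) ≈ 1.386, RHS = 2·ln(2) ≈ 1.386 → satisfies claim
(5, 2): LHS = ln(7) ≈ 1.946, RHS = ln(2) + ln(5) ≈ 2.303 → counterexample
(5, 4): LHS = ln(9) ≈ 2.197, RHS = ln(4) + ln(5) ≈ 2.996 → counterexample

That makes 3 counterexamples.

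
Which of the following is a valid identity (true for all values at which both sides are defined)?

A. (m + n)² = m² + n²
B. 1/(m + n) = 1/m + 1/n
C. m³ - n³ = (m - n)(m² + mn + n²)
C

A: fails at (3, 4) — LHS = 49, RHS = 25.
B: fails at (5, 5) — LHS = 1/10, RHS = 2/5.
C: holds — e.g. at (1, 4), both sides equal -63.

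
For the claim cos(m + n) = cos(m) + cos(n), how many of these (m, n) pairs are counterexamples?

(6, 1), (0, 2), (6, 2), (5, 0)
4

Testing each pair:
(6, 1): LHS = cos(7) ≈ 0.7539, RHS = cos(1) + cos(6) ≈ 1.5 → counterexample
(0, 2): LHS = cos(2) ≈ -0.4161, RHS = cos(2) + 1 ≈ 0.5839 → counterexample
(6, 2): LHS = cos(8) ≈ -0.1455, RHS = cos(2) + cos(6) ≈ 0.544 → counterexample
(5, 0): LHS = cos(5) ≈ 0.2837, RHS = cos(5) + 1 ≈ 1.284 → counterexample

That makes 4 counterexamples.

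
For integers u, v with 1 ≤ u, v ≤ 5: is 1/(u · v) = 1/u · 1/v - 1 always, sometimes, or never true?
Never true

The claim fails for every pair in the range. For instance at (u, v) = (3, 3): LHS = 1/9, RHS = -8/9.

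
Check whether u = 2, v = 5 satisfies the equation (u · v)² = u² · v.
Fails

Substituting u = 2, v = 5:

LHS = (2 · 5)² = 100
RHS = 2² · 5 = 20

LHS ≠ RHS, so the equation does not hold at this point.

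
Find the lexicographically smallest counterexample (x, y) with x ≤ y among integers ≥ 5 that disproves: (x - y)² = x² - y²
(x, y) = (5, 6)

At (5, 5): both sides equal 0, so it holds there.

Substituting (5, 6) into the claim:
LHS = (5 - 6)² = 1
RHS = 5² - 6² = -11

Since LHS ≠ RHS, this pair disproves the claim, and no lexicographically smaller pair (x ≤ y, integers ≥ 5) does.

For instance (7, 12) is also a counterexample (LHS = 25, RHS = -95), but it's lexicographically larger.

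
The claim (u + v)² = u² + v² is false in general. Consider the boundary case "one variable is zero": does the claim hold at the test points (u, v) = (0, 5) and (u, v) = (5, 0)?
Yes, holds at both test points

At (0, 5): LHS = 25, RHS = 25 → equal
At (5, 0): LHS = 25, RHS = 25 → equal

So the claim does hold at both of these boundary points, even though it is not an identity.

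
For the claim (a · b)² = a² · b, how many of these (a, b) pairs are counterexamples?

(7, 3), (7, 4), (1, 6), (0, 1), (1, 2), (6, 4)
5

Testing each pair:
(7, 3): LHS = 441, RHS = 147 → counterexample
(7, 4): LHS = 784, RHS = 196 → counterexample
(1, 6): LHS = 36, RHS = 6 → counterexample
(0, 1): LHS = 0, RHS = 0 → satisfies claim
(1, 2): LHS = 4, RHS = 2 → counterexample
(6, 4): LHS = 576, RHS = 144 → counterexample

That makes 5 counterexamples.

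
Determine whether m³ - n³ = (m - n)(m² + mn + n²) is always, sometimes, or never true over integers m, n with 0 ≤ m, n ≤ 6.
Always true

The identity holds for every pair in the range. For instance at (m, n) = (3, 6): both sides equal -189.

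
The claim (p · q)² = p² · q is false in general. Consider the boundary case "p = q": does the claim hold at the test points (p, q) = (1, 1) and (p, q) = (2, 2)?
At (1, 1): LHS = 1, RHS = 1 → equal
At (2, 2): LHS = 16 ≠ RHS = 8

Answer: Only at (1, 1)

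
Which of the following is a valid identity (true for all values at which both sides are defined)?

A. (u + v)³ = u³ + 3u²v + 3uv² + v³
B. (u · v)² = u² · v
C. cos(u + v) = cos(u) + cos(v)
A: holds — e.g. at (3, 3), both sides equal 216.
B: fails at (1, 3) — LHS = 9, RHS = 3.
C: fails at (2, 5) — LHS = cos(7) ≈ 0.7539, RHS = cos(2) + cos(5) ≈ -0.1325.

Answer: A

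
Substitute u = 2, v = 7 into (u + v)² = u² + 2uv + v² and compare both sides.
LHS = (2 + 7)² = 81
RHS = 2² + 2·2·7 + 7² = 81

LHS = RHS: the two sides agree.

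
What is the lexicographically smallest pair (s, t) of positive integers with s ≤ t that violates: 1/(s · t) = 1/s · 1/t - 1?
(s, t) = (1, 1)

Substituting (1, 1) into the claim:
LHS = 1/(1 · 1) = 1
RHS = 1/1 · 1/1 - 1 = 0

Since LHS ≠ RHS, this pair disproves the claim, and no lexicographically smaller pair (s ≤ t, positive integers) does.

For instance (5, 7) is also a counterexample (LHS = 1/35, RHS = -34/35), but it's lexicographically larger.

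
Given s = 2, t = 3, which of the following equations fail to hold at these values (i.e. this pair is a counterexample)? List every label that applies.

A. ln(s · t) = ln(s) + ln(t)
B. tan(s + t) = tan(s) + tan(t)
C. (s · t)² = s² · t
B, C

Evaluating each claim at the given values:
A. LHS = ln(6) ≈ 1.792, RHS = ln(2) + ln(3) ≈ 1.792 → holds here (LHS = RHS)
B. LHS = tan(5) ≈ -3.381, RHS = tan(2) + tan(3) ≈ -2.328 → fails here (LHS ≠ RHS)
C. LHS = 36, RHS = 12 → fails here (LHS ≠ RHS)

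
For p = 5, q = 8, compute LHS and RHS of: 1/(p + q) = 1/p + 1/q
LHS = 1/(5 + 8) = 1/13
RHS = 1/5 + 1/8 = 13/40

LHS ≠ RHS, so the equation does not hold here.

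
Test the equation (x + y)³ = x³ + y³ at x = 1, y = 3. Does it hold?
Substituting x = 1, y = 3:

LHS = (1 + 3)³ = 64
RHS = 1³ + 3³ = 28

LHS ≠ RHS, so the equation does not hold at this point.

Answer: Fails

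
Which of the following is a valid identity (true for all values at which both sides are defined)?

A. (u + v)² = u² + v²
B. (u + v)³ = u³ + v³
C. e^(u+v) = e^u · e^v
C

A: fails at (5, 8) — LHS = 169, RHS = 89.
B: fails at (5, 5) — LHS = 1000, RHS = 250.
C: holds — e.g. at (2, 7), both sides equal e^9 ≈ 8103.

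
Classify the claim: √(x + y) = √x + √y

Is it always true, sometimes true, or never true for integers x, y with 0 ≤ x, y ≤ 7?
Sometimes true

It holds at (x, y) = (0, 2) (both sides equal √(2) ≈ 1.414), but fails at (x, y) = (7, 2) (LHS = 3, RHS = √(2) + √(7) ≈ 4.06).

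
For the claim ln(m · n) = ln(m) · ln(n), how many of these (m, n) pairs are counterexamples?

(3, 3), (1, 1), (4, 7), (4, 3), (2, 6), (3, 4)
5

Testing each pair:
(3, 3): LHS = ln(9) ≈ 2.197, RHS = ln(3)² ≈ 1.207 → counterexample
(1, 1): LHS = 0, RHS = 0 → satisfies claim
(4, 7): LHS = ln(28) ≈ 3.332, RHS = ln(4)·ln(7) ≈ 2.698 → counterexample
(4, 3): LHS = ln(12) ≈ 2.485, RHS = ln(3)·ln(4) ≈ 1.523 → counterexample
(2, 6): LHS = ln(12) ≈ 2.485, RHS = ln(2)·ln(6) ≈ 1.242 → counterexample
(3, 4): LHS = ln(12) ≈ 2.485, RHS = ln(3)·ln(4) ≈ 1.523 → counterexample

That makes 5 counterexamples.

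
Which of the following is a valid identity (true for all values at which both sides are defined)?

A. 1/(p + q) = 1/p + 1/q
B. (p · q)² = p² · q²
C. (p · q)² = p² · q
A: fails at (3, 3) — LHS = 1/6, RHS = 2/3.
B: holds — e.g. at (4, 5), both sides equal 400.
C: fails at (5, 5) — LHS = 625, RHS = 125.

Answer: B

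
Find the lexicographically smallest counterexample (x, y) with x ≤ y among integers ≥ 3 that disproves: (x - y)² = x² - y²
(x, y) = (3, 4)

Substituting (3, 4) into the claim:
LHS = (3 - 4)² = 1
RHS = 3² - 4² = -7

Since LHS ≠ RHS, this pair disproves the claim, and no lexicographically smaller pair (x ≤ y, integers ≥ 3) does.

For instance (5, 9) is also a counterexample (LHS = 16, RHS = -56), but it's lexicographically larger.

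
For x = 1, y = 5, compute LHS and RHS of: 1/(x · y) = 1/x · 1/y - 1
LHS = 1/(1 · 5) = 1/5
RHS = 1/1 · 1/5 - 1 = -4/5

LHS ≠ RHS, so the equation does not hold here.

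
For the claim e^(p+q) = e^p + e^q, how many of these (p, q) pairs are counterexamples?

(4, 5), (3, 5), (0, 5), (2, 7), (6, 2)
Testing each pair:
(4, 5): LHS = e^9 ≈ 8103, RHS = e^4 + e^5 ≈ 203 → counterexample
(3, 5): LHS = e^8 ≈ 2981, RHS = e^3 + e^5 ≈ 168.5 → counterexample
(0, 5): LHS = e^5 ≈ 148.4, RHS = 1 + e^5 ≈ 149.4 → counterexample
(2, 7): LHS = e^9 ≈ 8103, RHS = e^2 + e^7 ≈ 1104 → counterexample
(6, 2): LHS = e^8 ≈ 2981, RHS = e^2 + e^6 ≈ 410.8 → counterexample

That makes 5 counterexamples.

Answer: 5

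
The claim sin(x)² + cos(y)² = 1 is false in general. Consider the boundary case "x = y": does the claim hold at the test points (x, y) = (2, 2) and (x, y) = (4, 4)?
Yes, holds at both test points

At (2, 2): LHS = cos(2)² + sin(2)² = 1, RHS = 1 → equal
At (4, 4): LHS = cos(4)² + sin(4)² = 1, RHS = 1 → equal

So the claim does hold at both of these boundary points, even though it is not an identity.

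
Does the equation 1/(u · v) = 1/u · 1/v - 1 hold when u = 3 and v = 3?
Fails

Substituting u = 3, v = 3:

LHS = 1/(3 · 3) = 1/9
RHS = 1/3 · 1/3 - 1 = -8/9

LHS ≠ RHS, so the equation does not hold at this point.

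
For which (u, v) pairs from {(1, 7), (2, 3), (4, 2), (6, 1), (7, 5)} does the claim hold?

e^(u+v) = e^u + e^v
Testing each pair:
(1, 7): LHS = e^8 ≈ 2981, RHS = e + e^7 ≈ 1099 → fails
(2, 3): LHS = e^5 ≈ 148.4, RHS = e^2 + e^3 ≈ 27.47 → fails
(4, 2): LHS = e^6 ≈ 403.4, RHS = e^2 + e^4 ≈ 61.99 → fails
(6, 1): LHS = e^7 ≈ 1097, RHS = e + e^6 ≈ 406.1 → fails
(7, 5): LHS = e^12 ≈ 162754.8, RHS = e^5 + e^7 ≈ 1245 → fails

No pair satisfies the claim.

Answer: None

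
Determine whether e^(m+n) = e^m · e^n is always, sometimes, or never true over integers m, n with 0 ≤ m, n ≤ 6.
Always true

The identity holds for every pair in the range. For instance at (m, n) = (2, 3): both sides equal e^5 ≈ 148.4.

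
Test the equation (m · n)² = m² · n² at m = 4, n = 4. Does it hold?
Substituting m = 4, n = 4:

LHS = (4 · 4)² = 256
RHS = 4² · 4² = 256

LHS = RHS, so the equation holds at this point.

Answer: Holds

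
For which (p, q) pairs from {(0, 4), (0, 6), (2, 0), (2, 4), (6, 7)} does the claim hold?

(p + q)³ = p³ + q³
Testing each pair:
(0, 4): LHS = 64, RHS = 64 → holds
(0, 6): LHS = 216, RHS = 216 → holds
(2, 0): LHS = 8, RHS = 8 → holds
(2, 4): LHS = 216, RHS = 72 → fails
(6, 7): LHS = 2197, RHS = 559 → fails

3 of 5 pairs satisfy the claim.

Answer: (0, 4), (0, 6), (2, 0)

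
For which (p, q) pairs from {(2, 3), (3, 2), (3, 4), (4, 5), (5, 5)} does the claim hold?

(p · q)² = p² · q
Testing each pair:
(2, 3): LHS = 36, RHS = 12 → fails
(3, 2): LHS = 36, RHS = 18 → fails
(3, 4): LHS = 144, RHS = 36 → fails
(4, 5): LHS = 400, RHS = 80 → fails
(5, 5): LHS = 625, RHS = 125 → fails

No pair satisfies the claim.

Answer: None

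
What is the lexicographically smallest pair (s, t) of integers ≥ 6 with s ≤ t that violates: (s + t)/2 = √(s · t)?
Substituting (6, 7) into the claim:
LHS = (6 + 7)/2 = 13/2
RHS = √(6 · 7) = √(42) ≈ 6.481

Since LHS ≠ RHS, this pair disproves the claim, and no lexicographically smaller pair (s ≤ t, integers ≥ 6) does.

For instance (8, 10) is also a counterexample (LHS = 9, RHS = 4·√(5) ≈ 8.944), but it's lexicographically larger.

Answer: (s, t) = (6, 7)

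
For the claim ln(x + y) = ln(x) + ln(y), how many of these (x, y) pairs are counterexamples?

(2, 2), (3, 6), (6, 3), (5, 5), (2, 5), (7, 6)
5

Testing each pair:
(2, 2): LHS = ln(4) ≈ 1.386, RHS = 2·ln(2) ≈ 1.386 → satisfies claim
(3, 6): LHS = ln(9) ≈ 2.197, RHS = ln(3) + ln(6) ≈ 2.89 → counterexample
(6, 3): LHS = ln(9) ≈ 2.197, RHS = ln(3) + ln(6) ≈ 2.89 → counterexample
(5, 5): LHS = ln(10) ≈ 2.303, RHS = 2·ln(5) ≈ 3.219 → counterexample
(2, 5): LHS = ln(7) ≈ 1.946, RHS = ln(2) + ln(5) ≈ 2.303 → counterexample
(7, 6): LHS = ln(13) ≈ 2.565, RHS = ln(6) + ln(7) ≈ 3.738 → counterexample

That makes 5 counterexamples.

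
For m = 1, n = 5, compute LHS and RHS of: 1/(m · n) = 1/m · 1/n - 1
LHS = 1/(1 · 5) = 1/5
RHS = 1/1 · 1/5 - 1 = -4/5

LHS ≠ RHS, so the equation does not hold here.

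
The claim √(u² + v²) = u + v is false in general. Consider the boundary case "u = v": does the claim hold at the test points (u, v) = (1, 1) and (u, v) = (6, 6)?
No, fails at both test points

At (1, 1): LHS = √(2) ≈ 1.414 ≠ RHS = 2
At (6, 6): LHS = 6·√(2) ≈ 8.485 ≠ RHS = 12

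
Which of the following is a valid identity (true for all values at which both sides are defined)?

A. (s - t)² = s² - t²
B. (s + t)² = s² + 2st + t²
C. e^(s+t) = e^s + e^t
A: fails at (4, 5) — LHS = 1, RHS = -9.
B: holds — e.g. at (1, 5), both sides equal 36.
C: fails at (1, 3) — LHS = e^4 ≈ 54.6, RHS = e + e^3 ≈ 22.8.

Answer: B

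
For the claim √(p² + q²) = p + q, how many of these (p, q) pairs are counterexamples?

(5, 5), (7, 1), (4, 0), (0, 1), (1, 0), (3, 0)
2

Testing each pair:
(5, 5): LHS = 5·√(2) ≈ 7.071, RHS = 10 → counterexample
(7, 1): LHS = 5·√(2) ≈ 7.071, RHS = 8 → counterexample
(4, 0): LHS = 4, RHS = 4 → satisfies claim
(0, 1): LHS = 1, RHS = 1 → satisfies claim
(1, 0): LHS = 1, RHS = 1 → satisfies claim
(3, 0): LHS = 3, RHS = 3 → satisfies claim

That makes 2 counterexamples.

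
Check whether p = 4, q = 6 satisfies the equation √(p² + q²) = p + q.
Substituting p = 4, q = 6:

LHS = √(4² + 6²) = 2·√(13) ≈ 7.211
RHS = 4 + 6 = 10

LHS ≠ RHS, so the equation does not hold at this point.

Answer: Fails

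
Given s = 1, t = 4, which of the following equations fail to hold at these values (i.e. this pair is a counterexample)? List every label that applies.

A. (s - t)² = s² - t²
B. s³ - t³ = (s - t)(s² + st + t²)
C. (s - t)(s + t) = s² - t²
A

Evaluating each claim at the given values:
A. LHS = 9, RHS = -15 → fails here (LHS ≠ RHS)
B. LHS = -63, RHS = -63 → holds here (LHS = RHS)
C. LHS = -15, RHS = -15 → holds here (LHS = RHS)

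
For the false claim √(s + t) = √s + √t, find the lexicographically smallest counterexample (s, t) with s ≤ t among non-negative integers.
At (0, 6): both sides equal √(6) ≈ 2.449, so it holds there.

Substituting (1, 1) into the claim:
LHS = √(1 + 1) = √(2) ≈ 1.414
RHS = √1 + √1 = 2

Since LHS ≠ RHS, this pair disproves the claim, and no lexicographically smaller pair (s ≤ t, non-negative integers) does.

For instance (5, 5) is also a counterexample (LHS = √(10) ≈ 3.162, RHS = 2·√(5) ≈ 4.472), but it's lexicographically larger.

Answer: (s, t) = (1, 1)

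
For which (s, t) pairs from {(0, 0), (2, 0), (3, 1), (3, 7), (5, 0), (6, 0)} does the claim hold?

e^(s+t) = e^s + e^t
Testing each pair:
(0, 0): LHS = 1, RHS = 2 → fails
(2, 0): LHS = e^2 ≈ 7.389, RHS = 1 + e^2 ≈ 8.389 → fails
(3, 1): LHS = e^4 ≈ 54.6, RHS = e + e^3 ≈ 22.8 → fails
(3, 7): LHS = e^10 ≈ 22026.5, RHS = e^3 + e^7 ≈ 1117 → fails
(5, 0): LHS = e^5 ≈ 148.4, RHS = 1 + e^5 ≈ 149.4 → fails
(6, 0): LHS = e^6 ≈ 403.4, RHS = 1 + e^6 ≈ 404.4 → fails

No pair satisfies the claim.

Answer: None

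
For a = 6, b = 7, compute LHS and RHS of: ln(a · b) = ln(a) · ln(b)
LHS = ln(6 · 7) = ln(42) ≈ 3.738
RHS = ln(6) · ln(7) ≈ 3.487

LHS ≠ RHS (they differ by about 0.2511), so the equation does not hold here.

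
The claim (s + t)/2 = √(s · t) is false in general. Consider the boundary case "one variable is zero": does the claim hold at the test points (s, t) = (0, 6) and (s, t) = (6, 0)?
No, fails at both test points

At (0, 6): LHS = 3 ≠ RHS = 0
At (6, 0): LHS = 3 ≠ RHS = 0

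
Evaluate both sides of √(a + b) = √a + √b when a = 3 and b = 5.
LHS = √(3 + 5) = 2·√(2) ≈ 2.828
RHS = √3 + √5 = √(3) + √(5) ≈ 3.968

LHS ≠ RHS (they differ by about 1.14), so the equation does not hold here.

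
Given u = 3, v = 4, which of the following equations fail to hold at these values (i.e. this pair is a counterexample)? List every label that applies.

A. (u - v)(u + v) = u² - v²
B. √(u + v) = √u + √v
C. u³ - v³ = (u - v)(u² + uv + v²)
Evaluating each claim at the given values:
A. LHS = -7, RHS = -7 → holds here (LHS = RHS)
B. LHS = √(7) ≈ 2.646, RHS = √(3) + 2 ≈ 3.732 → fails here (LHS ≠ RHS)
C. LHS = -37, RHS = -37 → holds here (LHS = RHS)

Answer: B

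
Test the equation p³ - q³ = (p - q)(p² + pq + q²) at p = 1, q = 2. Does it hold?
Substituting p = 1, q = 2:

LHS = 1³ - 2³ = -7
RHS = (1 - 2)(1² + 1·2 + 2²) = -7

LHS = RHS, so the equation holds at this point.

Answer: Holds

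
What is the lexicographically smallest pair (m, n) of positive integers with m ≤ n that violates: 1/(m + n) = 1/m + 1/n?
(m, n) = (1, 1)

Substituting (1, 1) into the claim:
LHS = 1/(1 + 1) = 1/2
RHS = 1/1 + 1/1 = 2

Since LHS ≠ RHS, this pair disproves the claim, and no lexicographically smaller pair (m ≤ n, positive integers) does.

For instance (2, 3) is also a counterexample (LHS = 1/5, RHS = 5/6), but it's lexicographically larger.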